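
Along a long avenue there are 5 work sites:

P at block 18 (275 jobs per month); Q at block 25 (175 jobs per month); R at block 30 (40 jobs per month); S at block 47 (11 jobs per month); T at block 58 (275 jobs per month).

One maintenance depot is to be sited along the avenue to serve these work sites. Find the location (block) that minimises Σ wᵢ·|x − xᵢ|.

For a sum of weighted absolute distances on a line, the optimum is the weighted median (not the mean). Total weight W = 776; half-weight = 388.
Sort by position and accumulate weight:
  block 18 (P, w=275) → cum 275
  block 25 (Q, w=175) → cum 450  ≥ 388 → median here
  block 30 (R, w=40) → cum 490
  block 47 (S, w=11) → cum 501
  block 58 (T, w=275) → cum 776
Optimal location: block 25.

x = 25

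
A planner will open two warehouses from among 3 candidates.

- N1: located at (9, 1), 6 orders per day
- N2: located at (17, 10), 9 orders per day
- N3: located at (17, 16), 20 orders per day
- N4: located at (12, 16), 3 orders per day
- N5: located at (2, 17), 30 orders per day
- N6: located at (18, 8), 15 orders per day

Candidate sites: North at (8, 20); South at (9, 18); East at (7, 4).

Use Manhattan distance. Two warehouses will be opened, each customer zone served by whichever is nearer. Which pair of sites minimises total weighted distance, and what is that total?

Evaluate every pair (each demand assigned to the nearer of the two):
  {South, East}: total = 854
  {North, East}: total = 953
  {North, South}: total = 986
Best pair: {South, East} with total 854.

{South, East}, total 854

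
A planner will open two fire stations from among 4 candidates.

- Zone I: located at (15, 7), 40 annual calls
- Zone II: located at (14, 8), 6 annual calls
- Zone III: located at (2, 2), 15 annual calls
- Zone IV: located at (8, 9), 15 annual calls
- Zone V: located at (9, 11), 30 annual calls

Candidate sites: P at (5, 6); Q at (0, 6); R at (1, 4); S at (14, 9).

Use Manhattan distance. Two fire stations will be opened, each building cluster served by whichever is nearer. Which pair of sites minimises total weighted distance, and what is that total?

{R, S}, total 471

Evaluate every pair (each demand assigned to the nearer of the two):
  {R, S}: total = 471
  {Q, S}: total = 516
  {P, S}: total = 531
  {P, R}: total = 911
  {P, Q}: total = 956
  {Q, R}: total = 1366
Best pair: {R, S} with total 471.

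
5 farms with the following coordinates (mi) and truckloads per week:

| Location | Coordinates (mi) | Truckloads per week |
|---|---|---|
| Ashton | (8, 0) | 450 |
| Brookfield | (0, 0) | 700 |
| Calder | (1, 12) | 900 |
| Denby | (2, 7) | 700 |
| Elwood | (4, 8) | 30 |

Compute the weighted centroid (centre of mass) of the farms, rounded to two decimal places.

(2.17, 5.73)

The minimiser of Σwᵢ‖p−pᵢ‖² is the weighted centroid p* = (Σwᵢpᵢ)/(Σwᵢ).
Σwᵢ = 2780.
Σwᵢxᵢ = 450·8 + 700·0 + 900·1 + 700·2 + 30·4 = 6020.
Σwᵢyᵢ = 450·0 + 700·0 + 900·12 + 700·7 + 30·8 = 15940.
x* = 6020/2780 = 2.17, y* = 15940/2780 = 5.73.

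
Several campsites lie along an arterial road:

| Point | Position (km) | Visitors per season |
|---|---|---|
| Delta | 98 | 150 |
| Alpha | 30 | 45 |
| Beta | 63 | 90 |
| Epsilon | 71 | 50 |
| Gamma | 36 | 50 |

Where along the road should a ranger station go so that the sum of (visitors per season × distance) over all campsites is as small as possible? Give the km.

x = 71

For a sum of weighted absolute distances on a line, the optimum is the weighted median (not the mean). Total weight W = 385; half-weight = 192.5.
Sort by position and accumulate weight:
  km 30 (Alpha, w=45) → cum 45
  km 36 (Gamma, w=50) → cum 95
  km 63 (Beta, w=90) → cum 185
  km 71 (Epsilon, w=50) → cum 235  ≥ 192.5 → median here
  km 98 (Delta, w=150) → cum 385
Optimal location: km 71.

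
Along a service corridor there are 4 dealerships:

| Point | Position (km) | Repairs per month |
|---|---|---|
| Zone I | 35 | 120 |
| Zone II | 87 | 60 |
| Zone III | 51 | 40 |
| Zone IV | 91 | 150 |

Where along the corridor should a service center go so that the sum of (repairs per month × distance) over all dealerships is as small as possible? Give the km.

For a sum of weighted absolute distances on a line, the optimum is the weighted median (not the mean). Total weight W = 370; half-weight = 185.
Sort by position and accumulate weight:
  km 35 (Zone I, w=120) → cum 120
  km 51 (Zone III, w=40) → cum 160
  km 87 (Zone II, w=60) → cum 220  ≥ 185 → median here
  km 91 (Zone IV, w=150) → cum 370
Optimal location: km 87.

x = 87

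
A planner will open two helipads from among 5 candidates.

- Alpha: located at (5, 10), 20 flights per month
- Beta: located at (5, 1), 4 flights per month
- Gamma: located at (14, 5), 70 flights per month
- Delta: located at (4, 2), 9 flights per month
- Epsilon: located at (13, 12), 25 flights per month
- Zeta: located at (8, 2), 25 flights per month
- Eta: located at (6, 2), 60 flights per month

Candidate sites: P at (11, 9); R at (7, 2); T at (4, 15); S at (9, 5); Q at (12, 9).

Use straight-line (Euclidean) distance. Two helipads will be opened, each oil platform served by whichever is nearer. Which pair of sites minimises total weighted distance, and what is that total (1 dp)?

{R, Q}, total 654.5

Evaluate every pair (each demand assigned to the nearer of the two):
  {R, Q}: total = 654.5
  {P, R}: total = 682.7
  {R, S}: total = 800.6
  {S, Q}: total = 928.9
  {P, S}: total = 970.5
  {R, T}: total = 993.2
  {T, S}: total = 1062.3
  {P, Q}: total = 1349.4
  {P, T}: total = 1377.7
  {T, Q}: total = 1387.0
Best pair: {R, Q} with total 654.5.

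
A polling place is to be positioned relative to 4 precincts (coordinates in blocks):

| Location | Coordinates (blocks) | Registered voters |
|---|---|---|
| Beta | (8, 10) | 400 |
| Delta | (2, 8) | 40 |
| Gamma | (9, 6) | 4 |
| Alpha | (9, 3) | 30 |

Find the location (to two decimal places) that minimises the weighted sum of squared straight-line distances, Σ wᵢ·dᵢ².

The minimiser of Σwᵢ‖p−pᵢ‖² is the weighted centroid p* = (Σwᵢpᵢ)/(Σwᵢ).
Σwᵢ = 474.
Σwᵢxᵢ = 400·8 + 40·2 + 4·9 + 30·9 = 3586.
Σwᵢyᵢ = 400·10 + 40·8 + 4·6 + 30·3 = 4434.
x* = 3586/474 = 7.57, y* = 4434/474 = 9.35.

(7.57, 9.35)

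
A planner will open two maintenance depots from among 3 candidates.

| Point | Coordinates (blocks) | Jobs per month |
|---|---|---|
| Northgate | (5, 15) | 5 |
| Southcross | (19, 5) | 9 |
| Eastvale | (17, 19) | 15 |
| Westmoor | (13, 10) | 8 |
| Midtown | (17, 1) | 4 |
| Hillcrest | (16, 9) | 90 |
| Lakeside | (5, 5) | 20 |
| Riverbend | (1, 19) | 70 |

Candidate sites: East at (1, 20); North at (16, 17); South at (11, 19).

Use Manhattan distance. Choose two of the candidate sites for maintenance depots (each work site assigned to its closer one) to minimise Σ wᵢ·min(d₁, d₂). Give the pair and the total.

{East, North}, total 1543

Evaluate every pair (each demand assigned to the nearer of the two):
  {East, North}: total = 1543
  {North, South}: total = 2198
  {East, South}: total = 2317
Best pair: {East, North} with total 1543.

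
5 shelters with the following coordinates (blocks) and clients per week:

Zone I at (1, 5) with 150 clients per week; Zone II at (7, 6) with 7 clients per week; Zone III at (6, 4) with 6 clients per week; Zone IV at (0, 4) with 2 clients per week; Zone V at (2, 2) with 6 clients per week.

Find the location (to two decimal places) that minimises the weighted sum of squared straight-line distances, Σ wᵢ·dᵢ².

(1.44, 4.89)

The minimiser of Σwᵢ‖p−pᵢ‖² is the weighted centroid p* = (Σwᵢpᵢ)/(Σwᵢ).
Σwᵢ = 171.
Σwᵢxᵢ = 150·1 + 7·7 + 6·6 + 2·0 + 6·2 = 247.
Σwᵢyᵢ = 150·5 + 7·6 + 6·4 + 2·4 + 6·2 = 836.
x* = 247/171 = 1.44, y* = 836/171 = 4.89.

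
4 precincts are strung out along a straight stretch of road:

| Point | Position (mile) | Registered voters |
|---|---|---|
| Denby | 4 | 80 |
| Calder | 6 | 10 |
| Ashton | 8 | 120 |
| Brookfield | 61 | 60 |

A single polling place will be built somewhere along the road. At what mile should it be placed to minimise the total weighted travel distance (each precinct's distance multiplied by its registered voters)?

For a sum of weighted absolute distances on a line, the optimum is the weighted median (not the mean). Total weight W = 270; half-weight = 135.
Sort by position and accumulate weight:
  mile 4 (Denby, w=80) → cum 80
  mile 6 (Calder, w=10) → cum 90
  mile 8 (Ashton, w=120) → cum 210  ≥ 135 → median here
  mile 61 (Brookfield, w=60) → cum 270
Optimal location: mile 8.

x = 8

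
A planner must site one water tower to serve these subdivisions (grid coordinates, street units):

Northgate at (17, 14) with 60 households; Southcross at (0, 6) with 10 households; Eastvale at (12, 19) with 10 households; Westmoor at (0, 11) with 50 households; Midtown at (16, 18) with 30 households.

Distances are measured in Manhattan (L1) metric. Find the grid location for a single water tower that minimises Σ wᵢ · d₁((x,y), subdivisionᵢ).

Manhattan distance separates: Σwᵢ(|x−xᵢ|+|y−yᵢ|) = Σwᵢ|x−xᵢ| + Σwᵢ|y−yᵢ|, so x and y are optimised independently as 1-D weighted medians.
Total weight W = 160; half = 80.
x-coordinate, sorted with cumulative weight:
  x=0 (Southcross, w=10) cum 10
  x=0 (Westmoor, w=50) cum 60
  x=12 (Eastvale, w=10) cum 70
  x=16 (Midtown, w=30) cum 100  ← median
  x=17 (Northgate, w=60) cum 160
⇒ x* = 16
y-coordinate, sorted with cumulative weight:
  y=6 (Southcross, w=10) cum 10
  y=11 (Westmoor, w=50) cum 60
  y=14 (Northgate, w=60) cum 120  ← median
  y=18 (Midtown, w=30) cum 150
  y=19 (Eastvale, w=10) cum 160
⇒ y* = 14

(16, 14)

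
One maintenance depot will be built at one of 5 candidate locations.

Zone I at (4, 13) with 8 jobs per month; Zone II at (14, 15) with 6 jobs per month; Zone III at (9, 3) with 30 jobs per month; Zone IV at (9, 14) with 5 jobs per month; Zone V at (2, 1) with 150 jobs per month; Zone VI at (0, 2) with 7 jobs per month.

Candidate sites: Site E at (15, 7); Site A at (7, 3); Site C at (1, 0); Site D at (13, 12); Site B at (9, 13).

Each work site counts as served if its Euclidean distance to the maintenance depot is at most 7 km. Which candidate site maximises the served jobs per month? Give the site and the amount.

Coverage radius r = 7 km; a point is covered iff (Δx)²+(Δy)² ≤ 7² = 49.
  Site E (15, 7): covers {none} → 0
  Site A (7, 3): covers {Zone III, Zone V} → 180
  Site C (1, 0): covers {Zone V, Zone VI} → 157
  Site D (13, 12): covers {Zone II, Zone IV} → 11
  Site B (9, 13): covers {Zone I, Zone II, Zone IV} → 19
Maximum coverage at Site A: 180 jobs per month.

Site A, covering 180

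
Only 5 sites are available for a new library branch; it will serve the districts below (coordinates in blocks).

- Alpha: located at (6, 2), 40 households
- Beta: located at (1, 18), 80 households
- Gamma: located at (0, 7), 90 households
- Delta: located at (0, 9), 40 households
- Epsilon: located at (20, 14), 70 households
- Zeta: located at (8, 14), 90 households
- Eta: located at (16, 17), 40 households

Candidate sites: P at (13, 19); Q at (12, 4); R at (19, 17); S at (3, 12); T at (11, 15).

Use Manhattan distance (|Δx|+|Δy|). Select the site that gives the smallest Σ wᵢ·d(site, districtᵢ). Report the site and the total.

Total weighted distance at each candidate:
  P (13, 19): total = 7110
  Q (12, 4): total = 7550
  R (19, 17): total = 7990
  S (3, 12): total = 4800
  T (11, 15): total = 5490
Minimum is at S with total 4800 blocks.

S, total 4800 blocks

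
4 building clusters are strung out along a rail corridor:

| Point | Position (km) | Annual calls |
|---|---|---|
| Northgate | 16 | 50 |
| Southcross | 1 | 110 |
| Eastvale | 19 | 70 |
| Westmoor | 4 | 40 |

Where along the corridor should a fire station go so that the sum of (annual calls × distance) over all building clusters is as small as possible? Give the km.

For a sum of weighted absolute distances on a line, the optimum is the weighted median (not the mean). Total weight W = 270; half-weight = 135.
Sort by position and accumulate weight:
  km 1 (Southcross, w=110) → cum 110
  km 4 (Westmoor, w=40) → cum 150  ≥ 135 → median here
  km 16 (Northgate, w=50) → cum 200
  km 19 (Eastvale, w=70) → cum 270
Optimal location: km 4.

x = 4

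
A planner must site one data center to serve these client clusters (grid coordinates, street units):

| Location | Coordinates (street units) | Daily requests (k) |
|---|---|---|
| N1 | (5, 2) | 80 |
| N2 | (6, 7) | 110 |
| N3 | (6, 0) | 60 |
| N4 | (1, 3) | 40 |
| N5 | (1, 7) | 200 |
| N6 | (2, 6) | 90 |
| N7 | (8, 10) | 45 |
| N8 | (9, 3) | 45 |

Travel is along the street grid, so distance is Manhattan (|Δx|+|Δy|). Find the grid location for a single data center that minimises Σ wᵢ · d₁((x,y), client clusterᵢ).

Manhattan distance separates: Σwᵢ(|x−xᵢ|+|y−yᵢ|) = Σwᵢ|x−xᵢ| + Σwᵢ|y−yᵢ|, so x and y are optimised independently as 1-D weighted medians.
Total weight W = 670; half = 335.
x-coordinate, sorted with cumulative weight:
  x=1 (N4, w=40) cum 40
  x=1 (N5, w=200) cum 240
  x=2 (N6, w=90) cum 330
  x=5 (N1, w=80) cum 410  ← median
  x=6 (N2, w=110) cum 520
  x=6 (N3, w=60) cum 580
  x=8 (N7, w=45) cum 625
  x=9 (N8, w=45) cum 670
⇒ x* = 5
y-coordinate, sorted with cumulative weight:
  y=0 (N3, w=60) cum 60
  y=2 (N1, w=80) cum 140
  y=3 (N4, w=40) cum 180
  y=3 (N8, w=45) cum 225
  y=6 (N6, w=90) cum 315
  y=7 (N2, w=110) cum 425  ← median
  y=7 (N5, w=200) cum 625
  y=10 (N7, w=45) cum 670
⇒ y* = 7

(5, 7)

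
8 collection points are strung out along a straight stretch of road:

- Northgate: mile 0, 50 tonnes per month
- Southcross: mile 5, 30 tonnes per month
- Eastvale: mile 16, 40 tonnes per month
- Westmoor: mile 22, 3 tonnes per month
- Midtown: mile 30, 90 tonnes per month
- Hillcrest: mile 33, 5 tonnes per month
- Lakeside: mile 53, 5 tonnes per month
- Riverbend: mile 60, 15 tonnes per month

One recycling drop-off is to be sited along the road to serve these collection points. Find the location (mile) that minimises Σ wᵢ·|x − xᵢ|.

For a sum of weighted absolute distances on a line, the optimum is the weighted median (not the mean). Total weight W = 238; half-weight = 119.
Sort by position and accumulate weight:
  mile 0 (Northgate, w=50) → cum 50
  mile 5 (Southcross, w=30) → cum 80
  mile 16 (Eastvale, w=40) → cum 120  ≥ 119 → median here
  mile 22 (Westmoor, w=3) → cum 123
  mile 30 (Midtown, w=90) → cum 213
  mile 33 (Hillcrest, w=5) → cum 218
  mile 53 (Lakeside, w=5) → cum 223
  mile 60 (Riverbend, w=15) → cum 238
Optimal location: mile 16.

x = 16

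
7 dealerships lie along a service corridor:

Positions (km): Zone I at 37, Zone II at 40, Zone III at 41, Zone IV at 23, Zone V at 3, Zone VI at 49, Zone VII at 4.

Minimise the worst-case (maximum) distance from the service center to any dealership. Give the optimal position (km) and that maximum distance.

location 26, max distance 23

The 1-center on a line is the midpoint of the two extreme points: leftmost at 3, rightmost at 49.
Optimal location = (3 + 49)/2 = 26; maximum distance = (49 − 3)/2 = 23.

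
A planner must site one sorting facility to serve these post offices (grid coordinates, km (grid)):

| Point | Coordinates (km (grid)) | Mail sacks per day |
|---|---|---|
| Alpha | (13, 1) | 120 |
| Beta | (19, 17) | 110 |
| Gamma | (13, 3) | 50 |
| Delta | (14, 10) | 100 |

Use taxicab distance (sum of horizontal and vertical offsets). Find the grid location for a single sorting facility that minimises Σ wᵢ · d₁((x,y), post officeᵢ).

(14, 10)

Manhattan distance separates: Σwᵢ(|x−xᵢ|+|y−yᵢ|) = Σwᵢ|x−xᵢ| + Σwᵢ|y−yᵢ|, so x and y are optimised independently as 1-D weighted medians.
Total weight W = 380; half = 190.
x-coordinate, sorted with cumulative weight:
  x=13 (Alpha, w=120) cum 120
  x=13 (Gamma, w=50) cum 170
  x=14 (Delta, w=100) cum 270  ← median
  x=19 (Beta, w=110) cum 380
⇒ x* = 14
y-coordinate, sorted with cumulative weight:
  y=1 (Alpha, w=120) cum 120
  y=3 (Gamma, w=50) cum 170
  y=10 (Delta, w=100) cum 270  ← median
  y=17 (Beta, w=110) cum 380
⇒ y* = 10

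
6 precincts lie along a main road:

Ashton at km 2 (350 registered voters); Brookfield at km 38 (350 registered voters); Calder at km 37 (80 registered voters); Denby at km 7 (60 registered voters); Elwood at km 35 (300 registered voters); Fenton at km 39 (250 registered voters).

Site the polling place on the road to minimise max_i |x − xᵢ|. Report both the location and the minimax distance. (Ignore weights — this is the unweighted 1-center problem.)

location 20.5, max distance 18.5

The 1-center on a line is the midpoint of the two extreme points: leftmost at 2, rightmost at 39.
Optimal location = (2 + 39)/2 = 20.5; maximum distance = (39 − 2)/2 = 18.5.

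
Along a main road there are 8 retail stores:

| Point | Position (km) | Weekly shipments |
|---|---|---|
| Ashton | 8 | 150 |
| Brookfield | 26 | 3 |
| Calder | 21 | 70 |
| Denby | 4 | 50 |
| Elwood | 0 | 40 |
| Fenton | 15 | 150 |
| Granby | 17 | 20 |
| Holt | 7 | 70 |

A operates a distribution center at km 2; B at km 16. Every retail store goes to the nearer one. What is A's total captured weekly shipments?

310

The indifferent point is the midpoint (2+16)/2 = 9; retail stores left of it (closer to A at 2) go to A, those right go to B.
  Elwood at 0 (w=40) → A
  Denby at 4 (w=50) → A
  Holt at 7 (w=70) → A
  Ashton at 8 (w=150) → A
  Fenton at 15 (w=150) → B
  Granby at 17 (w=20) → B
  Calder at 21 (w=70) → B
  Brookfield at 26 (w=3) → B
A captures 310; B captures 243.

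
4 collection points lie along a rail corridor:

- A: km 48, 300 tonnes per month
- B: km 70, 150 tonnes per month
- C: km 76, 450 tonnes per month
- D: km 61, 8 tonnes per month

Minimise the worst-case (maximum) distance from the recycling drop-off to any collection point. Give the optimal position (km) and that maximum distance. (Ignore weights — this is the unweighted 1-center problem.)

The 1-center on a line is the midpoint of the two extreme points: leftmost at 48, rightmost at 76.
Optimal location = (48 + 76)/2 = 62; maximum distance = (76 − 48)/2 = 14.

location 62, max distance 14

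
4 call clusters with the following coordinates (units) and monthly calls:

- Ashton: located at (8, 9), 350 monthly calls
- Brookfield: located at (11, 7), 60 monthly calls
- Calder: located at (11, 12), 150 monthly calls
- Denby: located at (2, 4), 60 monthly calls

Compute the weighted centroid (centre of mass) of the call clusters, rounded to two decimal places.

The minimiser of Σwᵢ‖p−pᵢ‖² is the weighted centroid p* = (Σwᵢpᵢ)/(Σwᵢ).
Σwᵢ = 620.
Σwᵢxᵢ = 350·8 + 60·11 + 150·11 + 60·2 = 5230.
Σwᵢyᵢ = 350·9 + 60·7 + 150·12 + 60·4 = 5610.
x* = 5230/620 = 8.44, y* = 5610/620 = 9.05.

(8.44, 9.05)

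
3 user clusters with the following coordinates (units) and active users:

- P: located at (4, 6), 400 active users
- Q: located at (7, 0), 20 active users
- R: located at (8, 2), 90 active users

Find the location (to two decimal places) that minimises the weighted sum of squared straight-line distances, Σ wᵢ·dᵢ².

The minimiser of Σwᵢ‖p−pᵢ‖² is the weighted centroid p* = (Σwᵢpᵢ)/(Σwᵢ).
Σwᵢ = 510.
Σwᵢxᵢ = 400·4 + 20·7 + 90·8 = 2460.
Σwᵢyᵢ = 400·6 + 20·0 + 90·2 = 2580.
x* = 2460/510 = 4.82, y* = 2580/510 = 5.06.

(4.82, 5.06)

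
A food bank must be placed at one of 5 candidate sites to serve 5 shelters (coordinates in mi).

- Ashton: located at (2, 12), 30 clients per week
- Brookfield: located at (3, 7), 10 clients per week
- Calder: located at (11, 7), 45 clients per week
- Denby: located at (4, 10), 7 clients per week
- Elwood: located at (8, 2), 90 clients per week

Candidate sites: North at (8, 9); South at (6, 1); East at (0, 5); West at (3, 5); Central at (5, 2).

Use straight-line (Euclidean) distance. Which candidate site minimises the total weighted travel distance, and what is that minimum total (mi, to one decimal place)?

Total weighted distance at each candidate:
  North (8, 9): total = 1076.2
  South (6, 1): total = 1035.5
  East (0, 5): total = 1571.4
  West (3, 5): total = 1163.7
  Central (5, 2): total = 1045.0
Minimum is at South with total 1035.5 mi.

South, total 1035.5 mi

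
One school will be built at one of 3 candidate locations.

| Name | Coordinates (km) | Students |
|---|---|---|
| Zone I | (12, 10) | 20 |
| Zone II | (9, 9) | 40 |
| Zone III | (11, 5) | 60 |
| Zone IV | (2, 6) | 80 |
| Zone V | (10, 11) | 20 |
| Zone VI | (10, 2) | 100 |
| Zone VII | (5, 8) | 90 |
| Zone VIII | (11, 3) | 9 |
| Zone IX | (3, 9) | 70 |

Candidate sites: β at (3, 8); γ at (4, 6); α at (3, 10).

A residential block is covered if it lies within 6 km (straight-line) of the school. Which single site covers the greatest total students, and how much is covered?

Coverage radius r = 6 km; a point is covered iff (Δx)²+(Δy)² ≤ 6² = 36.
  β (3, 8): covers {Zone IV, Zone VII, Zone IX} → 240
  γ (4, 6): covers {Zone II, Zone IV, Zone VII, Zone IX} → 280
  α (3, 10): covers {Zone IV, Zone VII, Zone IX} → 240
Maximum coverage at γ: 280 students.

γ, covering 280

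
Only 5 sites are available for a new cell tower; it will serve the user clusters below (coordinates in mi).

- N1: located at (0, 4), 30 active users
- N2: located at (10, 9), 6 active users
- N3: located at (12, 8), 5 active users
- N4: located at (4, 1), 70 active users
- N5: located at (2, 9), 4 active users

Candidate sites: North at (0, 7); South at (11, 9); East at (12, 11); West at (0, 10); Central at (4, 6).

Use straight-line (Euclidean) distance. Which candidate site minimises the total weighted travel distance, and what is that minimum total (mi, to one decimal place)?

Central, total 580.1 mi

Total weighted distance at each candidate:
  North (0, 7): total = 727.5
  South (11, 9): total = 1155.7
  East (12, 11): total = 1386.0
  West (0, 10): total = 999.5
  Central (4, 6): total = 580.1
Minimum is at Central with total 580.1 mi.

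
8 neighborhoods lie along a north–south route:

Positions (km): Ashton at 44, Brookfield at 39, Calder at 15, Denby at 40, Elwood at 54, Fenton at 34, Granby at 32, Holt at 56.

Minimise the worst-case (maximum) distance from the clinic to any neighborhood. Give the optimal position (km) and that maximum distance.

location 35.5, max distance 20.5

The 1-center on a line is the midpoint of the two extreme points: leftmost at 15, rightmost at 56.
Optimal location = (15 + 56)/2 = 35.5; maximum distance = (56 − 15)/2 = 20.5.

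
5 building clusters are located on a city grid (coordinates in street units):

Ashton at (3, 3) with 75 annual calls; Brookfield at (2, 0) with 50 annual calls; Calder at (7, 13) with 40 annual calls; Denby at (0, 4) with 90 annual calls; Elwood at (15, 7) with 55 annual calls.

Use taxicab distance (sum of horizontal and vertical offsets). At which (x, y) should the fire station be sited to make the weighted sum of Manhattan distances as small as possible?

(3, 4)

Manhattan distance separates: Σwᵢ(|x−xᵢ|+|y−yᵢ|) = Σwᵢ|x−xᵢ| + Σwᵢ|y−yᵢ|, so x and y are optimised independently as 1-D weighted medians.
Total weight W = 310; half = 155.
x-coordinate, sorted with cumulative weight:
  x=0 (Denby, w=90) cum 90
  x=2 (Brookfield, w=50) cum 140
  x=3 (Ashton, w=75) cum 215  ← median
  x=7 (Calder, w=40) cum 255
  x=15 (Elwood, w=55) cum 310
⇒ x* = 3
y-coordinate, sorted with cumulative weight:
  y=0 (Brookfield, w=50) cum 50
  y=3 (Ashton, w=75) cum 125
  y=4 (Denby, w=90) cum 215  ← median
  y=7 (Elwood, w=55) cum 270
  y=13 (Calder, w=40) cum 310
⇒ y* = 4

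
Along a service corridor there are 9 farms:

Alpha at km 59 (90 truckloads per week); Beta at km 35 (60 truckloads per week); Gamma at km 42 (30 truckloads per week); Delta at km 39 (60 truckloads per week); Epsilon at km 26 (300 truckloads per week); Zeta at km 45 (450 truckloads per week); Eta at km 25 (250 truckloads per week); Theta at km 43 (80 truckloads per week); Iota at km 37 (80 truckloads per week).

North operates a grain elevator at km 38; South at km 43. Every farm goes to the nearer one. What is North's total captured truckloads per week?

The indifferent point is the midpoint (38+43)/2 = 40.5; farms left of it (closer to North at 38) go to North, those right go to South.
  Eta at 25 (w=250) → North
  Epsilon at 26 (w=300) → North
  Beta at 35 (w=60) → North
  Iota at 37 (w=80) → North
  Delta at 39 (w=60) → North
  Gamma at 42 (w=30) → South
  Theta at 43 (w=80) → South
  Zeta at 45 (w=450) → South
  Alpha at 59 (w=90) → South
North captures 750; South captures 650.

750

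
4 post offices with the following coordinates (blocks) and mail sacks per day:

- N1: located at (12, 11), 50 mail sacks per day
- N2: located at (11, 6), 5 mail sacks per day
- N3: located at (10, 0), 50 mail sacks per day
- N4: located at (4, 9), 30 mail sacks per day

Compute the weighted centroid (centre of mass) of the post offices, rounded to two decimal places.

(9.44, 6.30)

The minimiser of Σwᵢ‖p−pᵢ‖² is the weighted centroid p* = (Σwᵢpᵢ)/(Σwᵢ).
Σwᵢ = 135.
Σwᵢxᵢ = 50·12 + 5·11 + 50·10 + 30·4 = 1275.
Σwᵢyᵢ = 50·11 + 5·6 + 50·0 + 30·9 = 850.
x* = 1275/135 = 9.44, y* = 850/135 = 6.30.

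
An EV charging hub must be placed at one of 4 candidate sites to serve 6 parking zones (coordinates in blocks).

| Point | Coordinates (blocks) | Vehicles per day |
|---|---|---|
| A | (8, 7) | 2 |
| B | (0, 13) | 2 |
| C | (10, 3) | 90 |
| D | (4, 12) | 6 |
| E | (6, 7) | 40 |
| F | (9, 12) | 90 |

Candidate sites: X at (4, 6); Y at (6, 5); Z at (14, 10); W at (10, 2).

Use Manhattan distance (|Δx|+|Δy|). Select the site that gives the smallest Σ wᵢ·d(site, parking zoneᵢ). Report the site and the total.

W, total 1592 blocks

Total weighted distance at each candidate:
  X (4, 6): total = 1988
  Y (6, 5): total = 1610
  Z (14, 10): total = 2184
  W (10, 2): total = 1592
Minimum is at W with total 1592 blocks.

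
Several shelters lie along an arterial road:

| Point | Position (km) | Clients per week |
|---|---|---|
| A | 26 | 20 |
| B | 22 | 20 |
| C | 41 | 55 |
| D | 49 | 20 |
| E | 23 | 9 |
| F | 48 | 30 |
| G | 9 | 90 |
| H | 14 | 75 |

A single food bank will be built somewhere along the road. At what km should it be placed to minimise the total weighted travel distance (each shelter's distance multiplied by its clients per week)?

For a sum of weighted absolute distances on a line, the optimum is the weighted median (not the mean). Total weight W = 319; half-weight = 159.5.
Sort by position and accumulate weight:
  km 9 (G, w=90) → cum 90
  km 14 (H, w=75) → cum 165  ≥ 159.5 → median here
  km 22 (B, w=20) → cum 185
  km 23 (E, w=9) → cum 194
  km 26 (A, w=20) → cum 214
  km 41 (C, w=55) → cum 269
  km 48 (F, w=30) → cum 299
  km 49 (D, w=20) → cum 319
Optimal location: km 14.

x = 14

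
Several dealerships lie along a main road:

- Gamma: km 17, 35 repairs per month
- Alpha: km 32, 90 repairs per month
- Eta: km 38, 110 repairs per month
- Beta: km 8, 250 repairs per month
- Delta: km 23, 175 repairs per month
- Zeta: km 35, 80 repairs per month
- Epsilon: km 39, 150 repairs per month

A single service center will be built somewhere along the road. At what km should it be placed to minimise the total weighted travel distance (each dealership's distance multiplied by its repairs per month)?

x = 23

For a sum of weighted absolute distances on a line, the optimum is the weighted median (not the mean). Total weight W = 890; half-weight = 445.
Sort by position and accumulate weight:
  km 8 (Beta, w=250) → cum 250
  km 17 (Gamma, w=35) → cum 285
  km 23 (Delta, w=175) → cum 460  ≥ 445 → median here
  km 32 (Alpha, w=90) → cum 550
  km 35 (Zeta, w=80) → cum 630
  km 38 (Eta, w=110) → cum 740
  km 39 (Epsilon, w=150) → cum 890
Optimal location: km 23.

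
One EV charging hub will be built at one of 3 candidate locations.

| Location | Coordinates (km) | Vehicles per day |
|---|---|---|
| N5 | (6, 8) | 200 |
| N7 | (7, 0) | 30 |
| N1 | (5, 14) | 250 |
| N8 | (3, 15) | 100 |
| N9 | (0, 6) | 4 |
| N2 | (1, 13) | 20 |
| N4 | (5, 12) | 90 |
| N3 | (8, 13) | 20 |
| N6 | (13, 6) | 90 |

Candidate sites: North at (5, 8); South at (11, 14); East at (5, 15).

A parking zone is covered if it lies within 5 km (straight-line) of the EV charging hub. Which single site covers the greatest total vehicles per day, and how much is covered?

East, covering 480

Coverage radius r = 5 km; a point is covered iff (Δx)²+(Δy)² ≤ 5² = 25.
  North (5, 8): covers {N5, N4} → 290
  South (11, 14): covers {N3} → 20
  East (5, 15): covers {N1, N8, N2, N4, N3} → 480
Maximum coverage at East: 480 vehicles per day.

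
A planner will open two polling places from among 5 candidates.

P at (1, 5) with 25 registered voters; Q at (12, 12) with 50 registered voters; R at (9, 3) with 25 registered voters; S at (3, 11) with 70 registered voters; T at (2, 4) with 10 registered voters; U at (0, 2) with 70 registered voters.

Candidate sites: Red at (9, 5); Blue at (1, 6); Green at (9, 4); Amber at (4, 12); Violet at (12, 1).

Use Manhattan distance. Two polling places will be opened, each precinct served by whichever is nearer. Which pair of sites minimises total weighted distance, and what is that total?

Evaluate every pair (each demand assigned to the nearer of the two):
  {Blue, Amber}: total = 1220
  {Red, Blue}: total = 1445
  {Blue, Green}: total = 1470
  {Blue, Violet}: total = 1570
  {Green, Amber}: total = 1630
  {Red, Amber}: total = 1710
  {Amber, Violet}: total = 1925
  {Red, Green}: total = 2405
  {Red, Violet}: total = 2510
  {Green, Violet}: total = 2550
Best pair: {Blue, Amber} with total 1220.

{Blue, Amber}, total 1220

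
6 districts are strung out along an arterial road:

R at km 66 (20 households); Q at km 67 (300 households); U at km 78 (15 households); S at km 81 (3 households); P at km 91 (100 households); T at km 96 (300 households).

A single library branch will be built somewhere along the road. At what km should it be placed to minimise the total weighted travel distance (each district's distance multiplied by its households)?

For a sum of weighted absolute distances on a line, the optimum is the weighted median (not the mean). Total weight W = 738; half-weight = 369.
Sort by position and accumulate weight:
  km 66 (R, w=20) → cum 20
  km 67 (Q, w=300) → cum 320
  km 78 (U, w=15) → cum 335
  km 81 (S, w=3) → cum 338
  km 91 (P, w=100) → cum 438  ≥ 369 → median here
  km 96 (T, w=300) → cum 738
Optimal location: km 91.

x = 91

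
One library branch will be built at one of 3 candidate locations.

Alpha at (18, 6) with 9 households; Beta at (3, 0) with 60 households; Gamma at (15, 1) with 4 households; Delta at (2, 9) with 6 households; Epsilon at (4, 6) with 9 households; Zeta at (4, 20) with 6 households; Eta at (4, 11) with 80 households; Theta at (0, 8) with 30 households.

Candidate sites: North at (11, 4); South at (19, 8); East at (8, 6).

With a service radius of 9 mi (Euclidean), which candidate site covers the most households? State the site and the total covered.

East, covering 189

Coverage radius r = 9 mi; a point is covered iff (Δx)²+(Δy)² ≤ 9² = 81.
  North (11, 4): covers {Alpha, Beta, Gamma, Epsilon} → 82
  South (19, 8): covers {Alpha, Gamma} → 13
  East (8, 6): covers {Beta, Gamma, Delta, Epsilon, Eta, Theta} → 189
Maximum coverage at East: 189 households.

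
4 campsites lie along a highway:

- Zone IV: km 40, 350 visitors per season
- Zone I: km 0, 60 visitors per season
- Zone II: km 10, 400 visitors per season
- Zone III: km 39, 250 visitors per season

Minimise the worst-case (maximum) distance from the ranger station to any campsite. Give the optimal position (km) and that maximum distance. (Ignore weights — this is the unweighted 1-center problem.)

The 1-center on a line is the midpoint of the two extreme points: leftmost at 0, rightmost at 40.
Optimal location = (0 + 40)/2 = 20; maximum distance = (40 − 0)/2 = 20.

location 20, max distance 20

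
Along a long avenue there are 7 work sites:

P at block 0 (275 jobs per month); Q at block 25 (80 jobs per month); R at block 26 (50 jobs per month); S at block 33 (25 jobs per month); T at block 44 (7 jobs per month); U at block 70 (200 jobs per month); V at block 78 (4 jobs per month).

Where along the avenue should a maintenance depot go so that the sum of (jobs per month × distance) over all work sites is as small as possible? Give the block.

For a sum of weighted absolute distances on a line, the optimum is the weighted median (not the mean). Total weight W = 641; half-weight = 320.5.
Sort by position and accumulate weight:
  block 0 (P, w=275) → cum 275
  block 25 (Q, w=80) → cum 355  ≥ 320.5 → median here
  block 26 (R, w=50) → cum 405
  block 33 (S, w=25) → cum 430
  block 44 (T, w=7) → cum 437
  block 70 (U, w=200) → cum 637
  block 78 (V, w=4) → cum 641
Optimal location: block 25.

x = 25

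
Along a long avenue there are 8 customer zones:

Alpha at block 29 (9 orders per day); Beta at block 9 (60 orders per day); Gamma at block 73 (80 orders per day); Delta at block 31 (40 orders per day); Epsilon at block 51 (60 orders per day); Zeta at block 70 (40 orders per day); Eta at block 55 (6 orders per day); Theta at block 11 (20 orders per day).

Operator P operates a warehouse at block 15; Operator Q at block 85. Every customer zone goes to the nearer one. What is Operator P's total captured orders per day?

The indifferent point is the midpoint (15+85)/2 = 50; customer zones left of it (closer to Operator P at 15) go to Operator P, those right go to Operator Q.
  Beta at 9 (w=60) → Operator P
  Theta at 11 (w=20) → Operator P
  Alpha at 29 (w=9) → Operator P
  Delta at 31 (w=40) → Operator P
  Epsilon at 51 (w=60) → Operator Q
  Eta at 55 (w=6) → Operator Q
  Zeta at 70 (w=40) → Operator Q
  Gamma at 73 (w=80) → Operator Q
Operator P captures 129; Operator Q captures 186.

129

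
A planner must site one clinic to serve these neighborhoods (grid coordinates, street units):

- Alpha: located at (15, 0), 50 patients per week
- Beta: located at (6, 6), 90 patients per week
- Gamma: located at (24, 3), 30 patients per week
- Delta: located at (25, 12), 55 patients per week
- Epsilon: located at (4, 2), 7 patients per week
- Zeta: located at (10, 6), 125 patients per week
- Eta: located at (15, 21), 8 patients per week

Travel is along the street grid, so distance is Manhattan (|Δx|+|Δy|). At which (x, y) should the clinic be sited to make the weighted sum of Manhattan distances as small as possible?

(10, 6)

Manhattan distance separates: Σwᵢ(|x−xᵢ|+|y−yᵢ|) = Σwᵢ|x−xᵢ| + Σwᵢ|y−yᵢ|, so x and y are optimised independently as 1-D weighted medians.
Total weight W = 365; half = 182.5.
x-coordinate, sorted with cumulative weight:
  x=4 (Epsilon, w=7) cum 7
  x=6 (Beta, w=90) cum 97
  x=10 (Zeta, w=125) cum 222  ← median
  x=15 (Alpha, w=50) cum 272
  x=15 (Eta, w=8) cum 280
  x=24 (Gamma, w=30) cum 310
  x=25 (Delta, w=55) cum 365
⇒ x* = 10
y-coordinate, sorted with cumulative weight:
  y=0 (Alpha, w=50) cum 50
  y=2 (Epsilon, w=7) cum 57
  y=3 (Gamma, w=30) cum 87
  y=6 (Beta, w=90) cum 177
  y=6 (Zeta, w=125) cum 302  ← median
  y=12 (Delta, w=55) cum 357
  y=21 (Eta, w=8) cum 365
⇒ y* = 6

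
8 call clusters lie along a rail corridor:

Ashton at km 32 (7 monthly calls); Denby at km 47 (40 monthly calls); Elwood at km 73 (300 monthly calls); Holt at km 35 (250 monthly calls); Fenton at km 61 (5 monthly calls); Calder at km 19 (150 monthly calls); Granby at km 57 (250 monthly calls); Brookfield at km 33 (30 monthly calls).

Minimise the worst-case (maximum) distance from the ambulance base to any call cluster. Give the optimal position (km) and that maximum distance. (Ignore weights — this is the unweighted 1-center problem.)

location 46, max distance 27

The 1-center on a line is the midpoint of the two extreme points: leftmost at 19, rightmost at 73.
Optimal location = (19 + 73)/2 = 46; maximum distance = (73 − 19)/2 = 27.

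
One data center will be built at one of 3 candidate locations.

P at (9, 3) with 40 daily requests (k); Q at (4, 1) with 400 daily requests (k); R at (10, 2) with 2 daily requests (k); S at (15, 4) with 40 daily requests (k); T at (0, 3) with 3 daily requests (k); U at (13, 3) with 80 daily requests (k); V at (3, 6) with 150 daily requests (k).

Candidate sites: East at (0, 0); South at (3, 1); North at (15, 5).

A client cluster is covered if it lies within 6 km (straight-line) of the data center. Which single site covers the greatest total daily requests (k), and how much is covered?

Coverage radius r = 6 km; a point is covered iff (Δx)²+(Δy)² ≤ 6² = 36.
  East (0, 0): covers {Q, T} → 403
  South (3, 1): covers {Q, T, V} → 553
  North (15, 5): covers {R, S, U} → 122
Maximum coverage at South: 553 daily requests (k).

South, covering 553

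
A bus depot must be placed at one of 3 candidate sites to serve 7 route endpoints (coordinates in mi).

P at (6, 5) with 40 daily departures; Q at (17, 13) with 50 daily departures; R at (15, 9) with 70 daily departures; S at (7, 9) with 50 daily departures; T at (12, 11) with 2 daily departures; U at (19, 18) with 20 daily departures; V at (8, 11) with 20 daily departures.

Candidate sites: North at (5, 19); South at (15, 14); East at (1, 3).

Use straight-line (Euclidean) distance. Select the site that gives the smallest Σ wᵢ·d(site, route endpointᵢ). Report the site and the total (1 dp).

South, total 1716.6 mi

Total weighted distance at each candidate:
  North (5, 19): total = 3205.0
  South (15, 14): total = 1716.6
  East (1, 3): total = 3357.7
Minimum is at South with total 1716.6 mi.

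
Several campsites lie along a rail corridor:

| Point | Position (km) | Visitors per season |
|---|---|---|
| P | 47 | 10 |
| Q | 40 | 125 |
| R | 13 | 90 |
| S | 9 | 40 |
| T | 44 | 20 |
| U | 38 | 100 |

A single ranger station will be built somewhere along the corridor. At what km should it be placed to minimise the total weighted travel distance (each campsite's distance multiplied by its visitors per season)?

x = 38

For a sum of weighted absolute distances on a line, the optimum is the weighted median (not the mean). Total weight W = 385; half-weight = 192.5.
Sort by position and accumulate weight:
  km 9 (S, w=40) → cum 40
  km 13 (R, w=90) → cum 130
  km 38 (U, w=100) → cum 230  ≥ 192.5 → median here
  km 40 (Q, w=125) → cum 355
  km 44 (T, w=20) → cum 375
  km 47 (P, w=10) → cum 385
Optimal location: km 38.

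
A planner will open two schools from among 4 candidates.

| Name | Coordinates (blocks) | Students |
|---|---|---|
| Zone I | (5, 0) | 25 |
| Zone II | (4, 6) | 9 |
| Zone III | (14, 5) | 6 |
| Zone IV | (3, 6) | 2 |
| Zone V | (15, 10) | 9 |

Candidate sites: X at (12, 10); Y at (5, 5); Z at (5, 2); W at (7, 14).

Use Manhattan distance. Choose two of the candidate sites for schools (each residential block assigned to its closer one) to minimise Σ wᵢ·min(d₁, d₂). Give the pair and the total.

Evaluate every pair (each demand assigned to the nearer of the two):
  {X, Z}: total = 176
  {X, Y}: total = 218
  {Y, Z}: total = 263
  {Z, W}: total = 287
  {Y, W}: total = 311
  {X, W}: total = 592
Best pair: {X, Z} with total 176.

{X, Z}, total 176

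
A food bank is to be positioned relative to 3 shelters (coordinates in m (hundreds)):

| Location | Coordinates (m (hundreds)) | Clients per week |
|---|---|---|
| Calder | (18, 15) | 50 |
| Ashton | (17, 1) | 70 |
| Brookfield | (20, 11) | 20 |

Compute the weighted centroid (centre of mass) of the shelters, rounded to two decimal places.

The minimiser of Σwᵢ‖p−pᵢ‖² is the weighted centroid p* = (Σwᵢpᵢ)/(Σwᵢ).
Σwᵢ = 140.
Σwᵢxᵢ = 50·18 + 70·17 + 20·20 = 2490.
Σwᵢyᵢ = 50·15 + 70·1 + 20·11 = 1040.
x* = 2490/140 = 17.79, y* = 1040/140 = 7.43.

(17.79, 7.43)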